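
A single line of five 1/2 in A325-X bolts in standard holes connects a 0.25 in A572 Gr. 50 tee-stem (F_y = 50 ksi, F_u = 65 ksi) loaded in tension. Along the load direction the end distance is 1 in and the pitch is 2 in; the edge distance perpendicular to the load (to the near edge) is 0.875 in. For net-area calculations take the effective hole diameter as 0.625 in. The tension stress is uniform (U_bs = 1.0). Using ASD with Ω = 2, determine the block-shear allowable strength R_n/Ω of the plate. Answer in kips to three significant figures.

Shear plane L_v = 1 + 4·2 = 9 in; A_gv = 9 × 0.25 = 2.25 in².
A_nv = (9 − 4.5·0.625) × 0.25 = 1.547 in².
A_nt = (0.875 − 0.5·0.625) × 0.25 = 0.1406 in².
0.6 F_u A_nv = 60.33 kips; 0.6 F_y A_gv = 67.5 kips → shear rupture governs the shear term.
R_n = 60.33 + 1.0 × 65 × 0.1406 = 69.47 kips.
Allowable strength R_n/Ω = 69.47 / 2 = 34.7 kips.

34.7 kips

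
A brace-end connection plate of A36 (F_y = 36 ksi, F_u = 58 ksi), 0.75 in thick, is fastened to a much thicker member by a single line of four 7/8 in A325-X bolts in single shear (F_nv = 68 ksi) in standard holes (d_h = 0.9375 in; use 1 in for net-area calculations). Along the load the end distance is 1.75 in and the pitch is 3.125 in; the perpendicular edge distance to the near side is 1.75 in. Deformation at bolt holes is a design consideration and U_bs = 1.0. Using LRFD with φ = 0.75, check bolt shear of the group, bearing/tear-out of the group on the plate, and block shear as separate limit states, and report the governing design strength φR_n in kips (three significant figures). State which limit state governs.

123 kips (bolt shear governs)

Bolt shear: A_b = π·0.875²/4 = 0.6013 in²; R_n = 68 × 0.6013 × 4 × 1 = 163.6 kips → 0.75 × 163.6 = 123 kips.
Bearing: edge l_c = 1.281, r_n = 66.88 kips; interior l_c = 2.188, r_n = 91.35 kips; R_n = 66.88 + 3·91.35 = 340.9 kips → 256 kips.
Block shear: A_gv = 8.344, A_nv = 5.719, A_nt = 0.9375 in²; R_n = min(0.6F_uA_nv, 0.6F_yA_gv) + U_bs·F_u·A_nt = 234.6 kips → 176 kips.
Bolt shear governs: 123 kips.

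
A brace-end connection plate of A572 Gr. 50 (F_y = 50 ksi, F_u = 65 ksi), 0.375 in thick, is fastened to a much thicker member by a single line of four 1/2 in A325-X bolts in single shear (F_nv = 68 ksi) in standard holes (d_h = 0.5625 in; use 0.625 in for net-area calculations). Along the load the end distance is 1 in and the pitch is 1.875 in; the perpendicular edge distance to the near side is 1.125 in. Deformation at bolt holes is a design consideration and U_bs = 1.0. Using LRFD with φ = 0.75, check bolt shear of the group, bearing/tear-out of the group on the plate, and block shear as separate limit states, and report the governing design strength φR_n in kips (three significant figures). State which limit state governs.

Bolt shear: A_b = π·0.5²/4 = 0.1963 in²; R_n = 68 × 0.1963 × 4 × 1 = 53.41 kips → 0.75 × 53.41 = 40.1 kips.
Bearing: edge l_c = 0.7188, r_n = 21.02 kips; interior l_c = 1.312, r_n = 29.25 kips; R_n = 21.02 + 3·29.25 = 108.8 kips → 81.6 kips.
Block shear: A_gv = 2.484, A_nv = 1.664, A_nt = 0.3047 in²; R_n = min(0.6F_uA_nv, 0.6F_yA_gv) + U_bs·F_u·A_nt = 84.7 kips → 63.5 kips.
Bolt shear governs: 40.1 kips.

40.1 kips (bolt shear governs)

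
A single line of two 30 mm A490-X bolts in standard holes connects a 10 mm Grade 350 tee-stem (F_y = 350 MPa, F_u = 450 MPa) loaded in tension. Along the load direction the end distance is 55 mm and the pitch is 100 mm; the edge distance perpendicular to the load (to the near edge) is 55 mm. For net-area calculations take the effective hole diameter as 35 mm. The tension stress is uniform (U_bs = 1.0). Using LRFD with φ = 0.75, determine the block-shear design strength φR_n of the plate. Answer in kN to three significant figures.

Shear plane L_v = 55 + 1·100 = 155 mm; A_gv = 155 × 10 = 1550 mm².
A_nv = (155 − 1.5·35) × 10 = 1025 mm².
A_nt = (55 − 0.5·35) × 10 = 375 mm².
0.6 F_u A_nv = 276.8 kN; 0.6 F_y A_gv = 325.5 kN → shear rupture governs the shear term.
R_n = 276.8 + 1.0 × 450 × 375 / 1000 = 445.5 kN.
Design strength φR_n = 0.75 × 445.5 = 334 kN.

334 kN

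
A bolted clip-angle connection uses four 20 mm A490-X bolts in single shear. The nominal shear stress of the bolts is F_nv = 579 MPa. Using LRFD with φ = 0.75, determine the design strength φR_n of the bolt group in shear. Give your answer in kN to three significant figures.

A_b = π × 20² / 4 = 314.2 mm².
R_n = F_nv · A_b · n · n_s = 579 × 314.2 × 4 × 1 / 1000 = 727.6 kN.
Design strength φR_n = 0.75 × 727.6 = 546 kN.

546 kN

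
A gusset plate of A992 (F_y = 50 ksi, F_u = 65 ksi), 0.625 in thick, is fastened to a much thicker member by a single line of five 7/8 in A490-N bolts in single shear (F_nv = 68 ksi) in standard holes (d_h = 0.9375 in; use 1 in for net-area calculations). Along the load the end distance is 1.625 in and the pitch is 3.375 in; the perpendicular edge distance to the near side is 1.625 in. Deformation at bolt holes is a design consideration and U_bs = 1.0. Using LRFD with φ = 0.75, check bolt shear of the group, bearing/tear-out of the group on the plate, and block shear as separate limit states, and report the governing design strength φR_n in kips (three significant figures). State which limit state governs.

Bolt shear: A_b = π·0.875²/4 = 0.6013 in²; R_n = 68 × 0.6013 × 5 × 1 = 204.4 kips → 0.75 × 204.4 = 153 kips.
Bearing: edge l_c = 1.156, r_n = 56.37 kips; interior l_c = 2.438, r_n = 85.31 kips; R_n = 56.37 + 4·85.31 = 397.6 kips → 298 kips.
Block shear: A_gv = 9.453, A_nv = 6.641, A_nt = 0.7031 in²; R_n = min(0.6F_uA_nv, 0.6F_yA_gv) + U_bs·F_u·A_nt = 304.7 kips → 229 kips.
Bolt shear governs: 153 kips.

153 kips (bolt shear governs)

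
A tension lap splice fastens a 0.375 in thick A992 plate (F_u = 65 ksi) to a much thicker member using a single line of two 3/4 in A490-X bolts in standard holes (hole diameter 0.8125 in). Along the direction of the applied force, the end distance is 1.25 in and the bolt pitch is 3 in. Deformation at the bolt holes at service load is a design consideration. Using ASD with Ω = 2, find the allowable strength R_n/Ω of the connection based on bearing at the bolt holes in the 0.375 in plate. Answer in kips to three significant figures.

34.3 kips

Per bolt r_n = 1.2 l_c t F_u ≤ 2.4 d t F_u; upper limit = 2.4 × 0.75 × 0.375 × 65 = 43.87 kips.
Edge bolt: l_c = 1.25 − 0.8125/2 = 0.8438 in → 1.2 × 0.8438 × 0.375 × 65 = 24.68 → r_n = 24.68 kips.
Interior bolts: l_c = 3 − 0.8125 = 2.188 in → 1.2 × 2.188 × 0.375 × 65 = 63.98 → r_n = 43.87 kips.
R_n = 1 × 24.68 + 1 × 43.87 = 68.55 kips.
Allowable strength R_n/Ω = 68.55 / 2 = 34.3 kips.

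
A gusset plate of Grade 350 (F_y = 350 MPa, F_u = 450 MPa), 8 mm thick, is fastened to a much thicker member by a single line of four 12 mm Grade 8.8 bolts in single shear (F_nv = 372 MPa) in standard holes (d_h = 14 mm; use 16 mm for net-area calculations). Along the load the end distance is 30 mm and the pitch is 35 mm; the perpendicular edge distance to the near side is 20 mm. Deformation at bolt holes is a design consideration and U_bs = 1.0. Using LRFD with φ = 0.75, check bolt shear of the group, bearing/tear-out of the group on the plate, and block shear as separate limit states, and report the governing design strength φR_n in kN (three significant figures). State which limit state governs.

Bolt shear: A_b = π·12²/4 = 113.1 mm²; R_n = 372 × 113.1 × 4 × 1 / 1000 = 168.3 kN → 0.75 × 168.3 = 126 kN.
Bearing: edge l_c = 23, r_n = 99.36 kN; interior l_c = 21, r_n = 90.72 kN; R_n = 99.36 + 3·90.72 = 371.5 kN → 279 kN.
Block shear: A_gv = 1080, A_nv = 632, A_nt = 96 mm²; R_n = min(0.6F_uA_nv, 0.6F_yA_gv) + U_bs·F_u·A_nt = 213.8 kN → 160 kN.
Bolt shear governs: 126 kN.

126 kN (bolt shear governs)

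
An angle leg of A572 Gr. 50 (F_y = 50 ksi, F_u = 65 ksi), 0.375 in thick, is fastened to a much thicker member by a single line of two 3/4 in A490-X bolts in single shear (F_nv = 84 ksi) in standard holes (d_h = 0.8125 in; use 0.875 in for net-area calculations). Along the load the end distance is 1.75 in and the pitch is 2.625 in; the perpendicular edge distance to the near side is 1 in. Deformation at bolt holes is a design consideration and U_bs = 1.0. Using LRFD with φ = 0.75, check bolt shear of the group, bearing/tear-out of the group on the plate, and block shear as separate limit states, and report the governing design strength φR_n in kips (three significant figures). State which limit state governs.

Bolt shear: A_b = π·0.75²/4 = 0.4418 in²; R_n = 84 × 0.4418 × 2 × 1 = 74.22 kips → 0.75 × 74.22 = 55.7 kips.
Bearing: edge l_c = 1.344, r_n = 39.3 kips; interior l_c = 1.812, r_n = 43.87 kips; R_n = 39.3 + 1·43.87 = 83.18 kips → 62.4 kips.
Block shear: A_gv = 1.641, A_nv = 1.148, A_nt = 0.2109 in²; R_n = min(0.6F_uA_nv, 0.6F_yA_gv) + U_bs·F_u·A_nt = 58.5 kips → 43.9 kips.
Block shear governs: 43.9 kips.

43.9 kips (block shear governs)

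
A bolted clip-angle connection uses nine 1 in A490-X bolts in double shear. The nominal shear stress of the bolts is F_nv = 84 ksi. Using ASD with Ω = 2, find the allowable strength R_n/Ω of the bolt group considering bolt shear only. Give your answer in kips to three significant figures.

594 kips

A_b = π × 1² / 4 = 0.7854 in².
R_n = F_nv · A_b · n · n_s = 84 × 0.7854 × 9 × 2 = 1188 kips.
Allowable strength R_n/Ω = 1188 / 2 = 594 kips.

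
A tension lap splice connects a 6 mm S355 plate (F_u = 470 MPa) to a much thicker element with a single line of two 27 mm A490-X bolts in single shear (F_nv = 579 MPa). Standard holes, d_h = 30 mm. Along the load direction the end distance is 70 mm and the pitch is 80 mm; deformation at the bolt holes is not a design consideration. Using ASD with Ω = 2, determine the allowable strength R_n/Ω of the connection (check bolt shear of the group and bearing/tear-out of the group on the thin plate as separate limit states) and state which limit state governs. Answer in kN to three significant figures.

220 kN (bearing governs)

Bolt shear: A_b = π·27²/4 = 572.6 mm²; R_n = 579 × 572.6 × 2 × 1 / 1000 = 663 kN → 663 / 2 = 332 kN.
Bearing (1.5 l_c t F_u ≤ 3.0 d t F_u): upper limit = 3.0·27·6·470 / 1000 = 228.4 kN.
  Edge l_c = 70 − 30/2 = 55 → r_n = 228.4 kN; interior l_c = 80 − 30 = 50 → r_n = 211.5 kN.
  R_n,bearing = 1·228.4 + 1·211.5 = 439.9 kN → 439.9 / 2 = 220 kN.
Bearing governs: 220 kN.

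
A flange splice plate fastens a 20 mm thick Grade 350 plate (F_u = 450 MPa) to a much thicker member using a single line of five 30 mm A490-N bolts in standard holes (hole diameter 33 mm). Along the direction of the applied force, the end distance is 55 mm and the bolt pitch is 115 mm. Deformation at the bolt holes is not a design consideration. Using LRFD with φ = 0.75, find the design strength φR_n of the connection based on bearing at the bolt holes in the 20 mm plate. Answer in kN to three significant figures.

Per bolt r_n = 1.5 l_c t F_u ≤ 3.0 d t F_u; upper limit = 3.0 × 30 × 20 × 450 / 1000 = 810 kN.
Edge bolt: l_c = 55 − 33/2 = 38.5 mm → 1.5 × 38.5 × 20 × 450 / 1000 = 519.8 → r_n = 519.8 kN.
Interior bolts: l_c = 115 − 33 = 82 mm → 1.5 × 82 × 20 × 450 / 1000 = 1107 → r_n = 810 kN.
R_n = 1 × 519.8 + 4 × 810 = 3760 kN.
Design strength φR_n = 0.75 × 3760 = 2820 kN.

2820 kN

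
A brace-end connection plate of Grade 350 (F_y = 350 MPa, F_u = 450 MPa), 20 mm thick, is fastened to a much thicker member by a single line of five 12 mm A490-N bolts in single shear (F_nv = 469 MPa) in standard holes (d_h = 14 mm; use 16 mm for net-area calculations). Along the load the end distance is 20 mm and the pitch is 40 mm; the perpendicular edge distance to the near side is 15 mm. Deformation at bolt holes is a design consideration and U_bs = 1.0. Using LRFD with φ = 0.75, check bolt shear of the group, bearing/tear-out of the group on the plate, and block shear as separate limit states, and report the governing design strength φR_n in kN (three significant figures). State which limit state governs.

199 kN (bolt shear governs)

Bolt shear: A_b = π·12²/4 = 113.1 mm²; R_n = 469 × 113.1 × 5 × 1 / 1000 = 265.2 kN → 0.75 × 265.2 = 199 kN.
Bearing: edge l_c = 13, r_n = 140.4 kN; interior l_c = 26, r_n = 259.2 kN; R_n = 140.4 + 4·259.2 = 1177 kN → 883 kN.
Block shear: A_gv = 3600, A_nv = 2160, A_nt = 140 mm²; R_n = min(0.6F_uA_nv, 0.6F_yA_gv) + U_bs·F_u·A_nt = 646.2 kN → 485 kN.
Bolt shear governs: 199 kN.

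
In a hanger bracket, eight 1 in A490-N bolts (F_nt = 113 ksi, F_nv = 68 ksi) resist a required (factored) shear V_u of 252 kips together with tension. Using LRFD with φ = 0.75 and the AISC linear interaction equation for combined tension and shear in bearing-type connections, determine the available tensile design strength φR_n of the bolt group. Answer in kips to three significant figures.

A_b = π·1²/4 = 0.7854 in²; f_rv = 252 / (8 × 0.7854) = 40.11 ksi.
F'_nt = 1.3 F_nt − (F_nt / φF_nv) f_rv = 1.3·113 − (113/(0.75·68))·40.11 = 58.04 ksi, capped at F_nt → F'_nt = 58.04 ksi.
R_n = F'_nt · A_b · n = 58.04 × 0.7854 × 8 = 364.6 kips.
Design strength φR_n = 0.75 × 364.6 = 273 kips.

273 kips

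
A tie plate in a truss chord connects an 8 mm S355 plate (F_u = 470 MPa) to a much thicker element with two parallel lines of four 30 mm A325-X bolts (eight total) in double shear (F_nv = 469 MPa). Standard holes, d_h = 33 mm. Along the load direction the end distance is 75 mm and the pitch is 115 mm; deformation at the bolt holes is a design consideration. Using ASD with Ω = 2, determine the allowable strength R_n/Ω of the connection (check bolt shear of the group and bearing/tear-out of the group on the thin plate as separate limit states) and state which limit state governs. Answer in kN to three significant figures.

Bolt shear: A_b = π·30²/4 = 706.9 mm²; R_n = 469 × 706.9 × 8 × 2 / 1000 = 5304 kN → 5304 / 2 = 2650 kN.
Bearing (1.2 l_c t F_u ≤ 2.4 d t F_u): upper limit = 2.4·30·8·470 / 1000 = 270.7 kN.
  Edge l_c = 75 − 33/2 = 58.5 → r_n = 264 kN; interior l_c = 115 − 33 = 82 → r_n = 270.7 kN.
  R_n,bearing = 2·264 + 6·270.7 = 2152 kN → 2152 / 2 = 1080 kN.
Bearing governs: 1080 kN.

1080 kN (bearing governs)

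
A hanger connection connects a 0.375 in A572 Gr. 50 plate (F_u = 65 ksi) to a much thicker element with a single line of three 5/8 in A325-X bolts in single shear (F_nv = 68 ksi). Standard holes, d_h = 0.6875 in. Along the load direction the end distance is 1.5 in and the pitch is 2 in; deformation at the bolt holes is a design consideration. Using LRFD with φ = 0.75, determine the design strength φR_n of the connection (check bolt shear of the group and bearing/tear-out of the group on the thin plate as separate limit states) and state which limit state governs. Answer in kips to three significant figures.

Bolt shear: A_b = π·0.625²/4 = 0.3068 in²; R_n = 68 × 0.3068 × 3 × 1 = 62.59 kips → 0.75 × 62.59 = 46.9 kips.
Bearing (1.2 l_c t F_u ≤ 2.4 d t F_u): upper limit = 2.4·0.625·0.375·65 = 36.56 kips.
  Edge l_c = 1.5 − 0.6875/2 = 1.156 → r_n = 33.82 kips; interior l_c = 2 − 0.6875 = 1.312 → r_n = 36.56 kips.
  R_n,bearing = 1·33.82 + 2·36.56 = 106.9 kips → 0.75 × 106.9 = 80.2 kips.
Bolt shear governs: 46.9 kips.

46.9 kips (bolt shear governs)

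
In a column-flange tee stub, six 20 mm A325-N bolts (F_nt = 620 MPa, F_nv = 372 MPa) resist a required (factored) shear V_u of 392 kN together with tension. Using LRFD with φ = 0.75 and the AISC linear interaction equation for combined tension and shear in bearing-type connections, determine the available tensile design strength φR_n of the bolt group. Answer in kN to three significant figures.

A_b = π·20²/4 = 314.2 mm²; f_rv = 392 × 1000 / (6 × 314.2) = 208 MPa.
F'_nt = 1.3 F_nt − (F_nt / φF_nv) f_rv = 1.3·620 − (620/(0.75·372))·208 = 343.9 MPa, capped at F_nt → F'_nt = 343.9 MPa.
R_n = F'_nt · A_b · n = 343.9 × 314.2 × 6 / 1000 = 648.2 kN.
Design strength φR_n = 0.75 × 648.2 = 486 kN.

486 kN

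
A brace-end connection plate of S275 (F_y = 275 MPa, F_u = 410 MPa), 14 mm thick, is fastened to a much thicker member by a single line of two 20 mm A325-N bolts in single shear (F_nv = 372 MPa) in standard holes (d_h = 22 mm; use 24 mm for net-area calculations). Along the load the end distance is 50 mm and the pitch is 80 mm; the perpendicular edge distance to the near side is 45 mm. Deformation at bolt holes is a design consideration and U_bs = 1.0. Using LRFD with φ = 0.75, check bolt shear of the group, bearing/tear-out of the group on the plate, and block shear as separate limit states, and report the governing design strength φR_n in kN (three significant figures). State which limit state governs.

175 kN (bolt shear governs)

Bolt shear: A_b = π·20²/4 = 314.2 mm²; R_n = 372 × 314.2 × 2 × 1 / 1000 = 233.7 kN → 0.75 × 233.7 = 175 kN.
Bearing: edge l_c = 39, r_n = 268.6 kN; interior l_c = 58, r_n = 275.5 kN; R_n = 268.6 + 1·275.5 = 544.2 kN → 408 kN.
Block shear: A_gv = 1820, A_nv = 1316, A_nt = 462 mm²; R_n = min(0.6F_uA_nv, 0.6F_yA_gv) + U_bs·F_u·A_nt = 489.7 kN → 367 kN.
Bolt shear governs: 175 kN.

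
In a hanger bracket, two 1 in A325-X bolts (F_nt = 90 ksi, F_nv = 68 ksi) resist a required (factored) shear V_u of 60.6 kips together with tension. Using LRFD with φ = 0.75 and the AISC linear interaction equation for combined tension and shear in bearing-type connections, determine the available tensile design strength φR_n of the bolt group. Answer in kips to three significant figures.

57.6 kips

A_b = π·1²/4 = 0.7854 in²; f_rv = 60.6 / (2 × 0.7854) = 38.58 ksi.
F'_nt = 1.3 F_nt − (F_nt / φF_nv) f_rv = 1.3·90 − (90/(0.75·68))·38.58 = 48.92 ksi, capped at F_nt → F'_nt = 48.92 ksi.
R_n = F'_nt · A_b · n = 48.92 × 0.7854 × 2 = 76.84 kips.
Design strength φR_n = 0.75 × 76.84 = 57.6 kips.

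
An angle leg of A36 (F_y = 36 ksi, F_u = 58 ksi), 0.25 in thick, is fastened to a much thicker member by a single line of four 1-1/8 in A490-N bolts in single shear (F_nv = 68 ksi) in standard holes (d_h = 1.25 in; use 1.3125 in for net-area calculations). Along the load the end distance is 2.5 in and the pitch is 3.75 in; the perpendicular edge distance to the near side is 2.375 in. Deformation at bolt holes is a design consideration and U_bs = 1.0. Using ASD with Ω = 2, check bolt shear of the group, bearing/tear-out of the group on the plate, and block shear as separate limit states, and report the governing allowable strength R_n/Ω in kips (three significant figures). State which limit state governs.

49.6 kips (block shear governs)

Bolt shear: A_b = π·1.125²/4 = 0.994 in²; R_n = 68 × 0.994 × 4 × 1 = 270.4 kips → 270.4 / 2 = 135 kips.
Bearing: edge l_c = 1.875, r_n = 32.62 kips; interior l_c = 2.5, r_n = 39.15 kips; R_n = 32.62 + 3·39.15 = 150.1 kips → 75 kips.
Block shear: A_gv = 3.438, A_nv = 2.289, A_nt = 0.4297 in²; R_n = min(0.6F_uA_nv, 0.6F_yA_gv) + U_bs·F_u·A_nt = 99.17 kips → 49.6 kips.
Block shear governs: 49.6 kips.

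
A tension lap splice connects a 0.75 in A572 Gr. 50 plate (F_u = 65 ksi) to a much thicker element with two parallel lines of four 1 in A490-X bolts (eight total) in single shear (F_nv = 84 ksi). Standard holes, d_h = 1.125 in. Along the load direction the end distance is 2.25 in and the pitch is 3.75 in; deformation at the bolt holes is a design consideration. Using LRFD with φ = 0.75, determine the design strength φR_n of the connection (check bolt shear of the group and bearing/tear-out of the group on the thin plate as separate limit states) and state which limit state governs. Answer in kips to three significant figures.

Bolt shear: A_b = π·1²/4 = 0.7854 in²; R_n = 84 × 0.7854 × 8 × 1 = 527.8 kips → 0.75 × 527.8 = 396 kips.
Bearing (1.2 l_c t F_u ≤ 2.4 d t F_u): upper limit = 2.4·1·0.75·65 = 117 kips.
  Edge l_c = 2.25 − 1.125/2 = 1.688 → r_n = 98.72 kips; interior l_c = 3.75 − 1.125 = 2.625 → r_n = 117 kips.
  R_n,bearing = 2·98.72 + 6·117 = 899.4 kips → 0.75 × 899.4 = 675 kips.
Bolt shear governs: 396 kips.

396 kips (bolt shear governs)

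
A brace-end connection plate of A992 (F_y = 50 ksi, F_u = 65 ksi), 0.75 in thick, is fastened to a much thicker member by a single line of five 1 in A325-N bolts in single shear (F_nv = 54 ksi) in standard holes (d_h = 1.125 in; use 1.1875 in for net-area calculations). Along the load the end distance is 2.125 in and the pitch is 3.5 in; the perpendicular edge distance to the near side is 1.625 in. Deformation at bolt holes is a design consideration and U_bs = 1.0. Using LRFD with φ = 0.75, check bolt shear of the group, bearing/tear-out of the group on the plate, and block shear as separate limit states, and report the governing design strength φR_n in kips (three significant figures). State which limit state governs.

159 kips (bolt shear governs)

Bolt shear: A_b = π·1²/4 = 0.7854 in²; R_n = 54 × 0.7854 × 5 × 1 = 212.1 kips → 0.75 × 212.1 = 159 kips.
Bearing: edge l_c = 1.562, r_n = 91.41 kips; interior l_c = 2.375, r_n = 117 kips; R_n = 91.41 + 4·117 = 559.4 kips → 420 kips.
Block shear: A_gv = 12.09, A_nv = 8.086, A_nt = 0.7734 in²; R_n = min(0.6F_uA_nv, 0.6F_yA_gv) + U_bs·F_u·A_nt = 365.6 kips → 274 kips.
Bolt shear governs: 159 kips.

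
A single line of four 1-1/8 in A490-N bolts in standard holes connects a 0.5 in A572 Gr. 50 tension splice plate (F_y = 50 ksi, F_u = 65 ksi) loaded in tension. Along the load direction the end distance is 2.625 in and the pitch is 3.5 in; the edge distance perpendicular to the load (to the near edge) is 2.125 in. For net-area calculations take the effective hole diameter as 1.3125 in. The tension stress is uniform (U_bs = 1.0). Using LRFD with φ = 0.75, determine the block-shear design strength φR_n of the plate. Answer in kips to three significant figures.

Shear plane L_v = 2.625 + 3·3.5 = 13.12 in; A_gv = 13.12 × 0.5 = 6.562 in².
A_nv = (13.12 − 3.5·1.3125) × 0.5 = 4.266 in².
A_nt = (2.125 − 0.5·1.3125) × 0.5 = 0.7344 in².
0.6 F_u A_nv = 166.4 kips; 0.6 F_y A_gv = 196.9 kips → shear rupture governs the shear term.
R_n = 166.4 + 1.0 × 65 × 0.7344 = 214.1 kips.
Design strength φR_n = 0.75 × 214.1 = 161 kips.

161 kips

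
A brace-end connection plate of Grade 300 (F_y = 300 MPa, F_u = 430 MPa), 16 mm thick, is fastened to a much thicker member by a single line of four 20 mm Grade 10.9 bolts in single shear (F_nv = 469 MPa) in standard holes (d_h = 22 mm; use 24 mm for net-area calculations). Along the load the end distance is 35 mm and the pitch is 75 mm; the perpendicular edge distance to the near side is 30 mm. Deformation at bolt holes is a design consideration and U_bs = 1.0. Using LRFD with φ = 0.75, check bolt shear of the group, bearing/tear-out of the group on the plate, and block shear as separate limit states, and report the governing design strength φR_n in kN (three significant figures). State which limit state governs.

442 kN (bolt shear governs)

Bolt shear: A_b = π·20²/4 = 314.2 mm²; R_n = 469 × 314.2 × 4 × 1 / 1000 = 589.4 kN → 0.75 × 589.4 = 442 kN.
Bearing: edge l_c = 24, r_n = 198.1 kN; interior l_c = 53, r_n = 330.2 kN; R_n = 198.1 + 3·330.2 = 1189 kN → 892 kN.
Block shear: A_gv = 4160, A_nv = 2816, A_nt = 288 mm²; R_n = min(0.6F_uA_nv, 0.6F_yA_gv) + U_bs·F_u·A_nt = 850.4 kN → 638 kN.
Bolt shear governs: 442 kN.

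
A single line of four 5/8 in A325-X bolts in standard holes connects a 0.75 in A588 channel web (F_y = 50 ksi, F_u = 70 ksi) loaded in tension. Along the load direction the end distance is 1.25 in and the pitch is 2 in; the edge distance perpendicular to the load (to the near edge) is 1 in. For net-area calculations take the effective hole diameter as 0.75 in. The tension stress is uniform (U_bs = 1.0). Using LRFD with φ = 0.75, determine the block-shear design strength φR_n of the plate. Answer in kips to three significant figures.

134 kips

Shear plane L_v = 1.25 + 3·2 = 7.25 in; A_gv = 7.25 × 0.75 = 5.438 in².
A_nv = (7.25 − 3.5·0.75) × 0.75 = 3.469 in².
A_nt = (1 − 0.5·0.75) × 0.75 = 0.4688 in².
0.6 F_u A_nv = 145.7 kips; 0.6 F_y A_gv = 163.1 kips → shear rupture governs the shear term.
R_n = 145.7 + 1.0 × 70 × 0.4688 = 178.5 kips.
Design strength φR_n = 0.75 × 178.5 = 134 kips.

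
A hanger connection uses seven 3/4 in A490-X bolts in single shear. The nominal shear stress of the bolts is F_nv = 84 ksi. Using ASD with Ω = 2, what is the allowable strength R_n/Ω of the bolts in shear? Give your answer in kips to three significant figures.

130 kips

A_b = π × 0.75² / 4 = 0.4418 in².
R_n = F_nv · A_b · n · n_s = 84 × 0.4418 × 7 × 1 = 259.8 kips.
Allowable strength R_n/Ω = 259.8 / 2 = 130 kips.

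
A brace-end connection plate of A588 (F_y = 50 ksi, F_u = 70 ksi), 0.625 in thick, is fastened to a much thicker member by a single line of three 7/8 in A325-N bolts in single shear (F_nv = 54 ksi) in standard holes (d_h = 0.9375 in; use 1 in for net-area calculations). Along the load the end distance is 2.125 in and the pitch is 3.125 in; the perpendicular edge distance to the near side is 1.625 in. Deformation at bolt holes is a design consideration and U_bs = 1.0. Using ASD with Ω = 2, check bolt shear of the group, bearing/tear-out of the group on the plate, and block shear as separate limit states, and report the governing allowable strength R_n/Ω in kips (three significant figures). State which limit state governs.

48.7 kips (bolt shear governs)

Bolt shear: A_b = π·0.875²/4 = 0.6013 in²; R_n = 54 × 0.6013 × 3 × 1 = 97.41 kips → 97.41 / 2 = 48.7 kips.
Bearing: edge l_c = 1.656, r_n = 86.95 kips; interior l_c = 2.188, r_n = 91.88 kips; R_n = 86.95 + 2·91.88 = 270.7 kips → 135 kips.
Block shear: A_gv = 5.234, A_nv = 3.672, A_nt = 0.7031 in²; R_n = min(0.6F_uA_nv, 0.6F_yA_gv) + U_bs·F_u·A_nt = 203.4 kips → 102 kips.
Bolt shear governs: 48.7 kips.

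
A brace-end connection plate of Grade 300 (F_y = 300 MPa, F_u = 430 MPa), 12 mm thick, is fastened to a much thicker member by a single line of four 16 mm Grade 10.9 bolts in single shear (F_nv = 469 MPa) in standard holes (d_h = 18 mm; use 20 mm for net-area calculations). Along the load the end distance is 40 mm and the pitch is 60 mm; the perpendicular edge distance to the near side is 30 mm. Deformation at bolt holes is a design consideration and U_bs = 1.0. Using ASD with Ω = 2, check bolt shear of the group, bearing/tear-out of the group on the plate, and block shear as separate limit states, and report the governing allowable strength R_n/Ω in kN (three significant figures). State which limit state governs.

Bolt shear: A_b = π·16²/4 = 201.1 mm²; R_n = 469 × 201.1 × 4 × 1 / 1000 = 377.2 kN → 377.2 / 2 = 189 kN.
Bearing: edge l_c = 31, r_n = 192 kN; interior l_c = 42, r_n = 198.1 kN; R_n = 192 + 3·198.1 = 786.4 kN → 393 kN.
Block shear: A_gv = 2640, A_nv = 1800, A_nt = 240 mm²; R_n = min(0.6F_uA_nv, 0.6F_yA_gv) + U_bs·F_u·A_nt = 567.6 kN → 284 kN.
Bolt shear governs: 189 kN.

189 kN (bolt shear governs)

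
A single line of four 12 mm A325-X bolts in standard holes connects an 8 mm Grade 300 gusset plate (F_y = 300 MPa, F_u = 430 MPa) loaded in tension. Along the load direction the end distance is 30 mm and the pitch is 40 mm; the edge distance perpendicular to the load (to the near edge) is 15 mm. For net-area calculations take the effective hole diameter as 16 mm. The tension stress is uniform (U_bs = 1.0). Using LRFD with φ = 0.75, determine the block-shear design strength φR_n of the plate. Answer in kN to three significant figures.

Shear plane L_v = 30 + 3·40 = 150 mm; A_gv = 150 × 8 = 1200 mm².
A_nv = (150 − 3.5·16) × 8 = 752 mm².
A_nt = (15 − 0.5·16) × 8 = 56 mm².
0.6 F_u A_nv = 194 kN; 0.6 F_y A_gv = 216 kN → shear rupture governs the shear term.
R_n = 194 + 1.0 × 430 × 56 / 1000 = 218.1 kN.
Design strength φR_n = 0.75 × 218.1 = 164 kN.

164 kN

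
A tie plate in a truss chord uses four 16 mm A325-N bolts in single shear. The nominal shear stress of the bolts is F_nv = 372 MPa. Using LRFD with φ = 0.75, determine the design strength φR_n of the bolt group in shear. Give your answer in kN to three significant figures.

A_b = π × 16² / 4 = 201.1 mm².
R_n = F_nv · A_b · n · n_s = 372 × 201.1 × 4 × 1 / 1000 = 299.2 kN.
Design strength φR_n = 0.75 × 299.2 = 224 kN.

224 kN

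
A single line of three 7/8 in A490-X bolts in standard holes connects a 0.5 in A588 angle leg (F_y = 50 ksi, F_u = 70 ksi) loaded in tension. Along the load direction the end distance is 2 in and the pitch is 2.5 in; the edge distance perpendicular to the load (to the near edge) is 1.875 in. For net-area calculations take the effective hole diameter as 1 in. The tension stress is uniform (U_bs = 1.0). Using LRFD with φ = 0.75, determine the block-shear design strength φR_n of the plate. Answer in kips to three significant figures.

107 kips

Shear plane L_v = 2 + 2·2.5 = 7 in; A_gv = 7 × 0.5 = 3.5 in².
A_nv = (7 − 2.5·1) × 0.5 = 2.25 in².
A_nt = (1.875 − 0.5·1) × 0.5 = 0.6875 in².
0.6 F_u A_nv = 94.5 kips; 0.6 F_y A_gv = 105 kips → shear rupture governs the shear term.
R_n = 94.5 + 1.0 × 70 × 0.6875 = 142.6 kips.
Design strength φR_n = 0.75 × 142.6 = 107 kips.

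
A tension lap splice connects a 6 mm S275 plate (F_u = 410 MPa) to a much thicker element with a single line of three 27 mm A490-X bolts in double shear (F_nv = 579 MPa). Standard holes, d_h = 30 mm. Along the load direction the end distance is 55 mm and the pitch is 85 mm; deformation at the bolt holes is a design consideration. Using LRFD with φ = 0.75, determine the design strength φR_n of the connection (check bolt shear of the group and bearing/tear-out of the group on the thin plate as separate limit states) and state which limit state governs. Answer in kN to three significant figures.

Bolt shear: A_b = π·27²/4 = 572.6 mm²; R_n = 579 × 572.6 × 3 × 2 / 1000 = 1989 kN → 0.75 × 1989 = 1490 kN.
Bearing (1.2 l_c t F_u ≤ 2.4 d t F_u): upper limit = 2.4·27·6·410 / 1000 = 159.4 kN.
  Edge l_c = 55 − 30/2 = 40 → r_n = 118.1 kN; interior l_c = 85 − 30 = 55 → r_n = 159.4 kN.
  R_n,bearing = 1·118.1 + 2·159.4 = 436.9 kN → 0.75 × 436.9 = 328 kN.
Bearing governs: 328 kN.

328 kN (bearing governs)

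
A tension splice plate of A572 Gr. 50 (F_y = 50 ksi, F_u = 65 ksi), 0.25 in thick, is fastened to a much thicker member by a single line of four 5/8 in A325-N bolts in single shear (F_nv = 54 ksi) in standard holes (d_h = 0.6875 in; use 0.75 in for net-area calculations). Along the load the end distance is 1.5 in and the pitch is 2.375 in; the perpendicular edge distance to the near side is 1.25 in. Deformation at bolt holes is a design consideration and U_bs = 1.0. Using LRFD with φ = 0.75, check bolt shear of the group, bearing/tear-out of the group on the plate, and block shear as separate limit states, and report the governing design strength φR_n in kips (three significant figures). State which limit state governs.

Bolt shear: A_b = π·0.625²/4 = 0.3068 in²; R_n = 54 × 0.3068 × 4 × 1 = 66.27 kips → 0.75 × 66.27 = 49.7 kips.
Bearing: edge l_c = 1.156, r_n = 22.55 kips; interior l_c = 1.688, r_n = 24.38 kips; R_n = 22.55 + 3·24.38 = 95.67 kips → 71.8 kips.
Block shear: A_gv = 2.156, A_nv = 1.5, A_nt = 0.2188 in²; R_n = min(0.6F_uA_nv, 0.6F_yA_gv) + U_bs·F_u·A_nt = 72.72 kips → 54.5 kips.
Bolt shear governs: 49.7 kips.

49.7 kips (bolt shear governs)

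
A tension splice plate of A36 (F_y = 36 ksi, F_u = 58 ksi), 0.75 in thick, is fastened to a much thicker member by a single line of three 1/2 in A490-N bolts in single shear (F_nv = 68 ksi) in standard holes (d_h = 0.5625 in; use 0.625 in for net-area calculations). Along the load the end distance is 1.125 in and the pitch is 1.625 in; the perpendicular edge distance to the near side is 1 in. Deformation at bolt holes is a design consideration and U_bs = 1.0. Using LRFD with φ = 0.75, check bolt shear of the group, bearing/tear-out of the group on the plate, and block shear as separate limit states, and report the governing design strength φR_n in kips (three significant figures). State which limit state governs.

30 kips (bolt shear governs)

Bolt shear: A_b = π·0.5²/4 = 0.1963 in²; R_n = 68 × 0.1963 × 3 × 1 = 40.06 kips → 0.75 × 40.06 = 30 kips.
Bearing: edge l_c = 0.8438, r_n = 44.04 kips; interior l_c = 1.062, r_n = 52.2 kips; R_n = 44.04 + 2·52.2 = 148.4 kips → 111 kips.
Block shear: A_gv = 3.281, A_nv = 2.109, A_nt = 0.5156 in²; R_n = min(0.6F_uA_nv, 0.6F_yA_gv) + U_bs·F_u·A_nt = 100.8 kips → 75.6 kips.
Bolt shear governs: 30 kips.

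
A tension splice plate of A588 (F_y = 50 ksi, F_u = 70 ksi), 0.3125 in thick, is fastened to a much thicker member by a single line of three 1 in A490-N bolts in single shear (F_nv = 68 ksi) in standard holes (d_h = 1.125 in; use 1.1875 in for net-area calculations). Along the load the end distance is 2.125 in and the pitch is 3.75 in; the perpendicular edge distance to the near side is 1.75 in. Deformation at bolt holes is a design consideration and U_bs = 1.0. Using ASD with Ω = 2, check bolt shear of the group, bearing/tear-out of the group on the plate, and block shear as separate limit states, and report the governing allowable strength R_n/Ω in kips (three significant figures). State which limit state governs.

Bolt shear: A_b = π·1²/4 = 0.7854 in²; R_n = 68 × 0.7854 × 3 × 1 = 160.2 kips → 160.2 / 2 = 80.1 kips.
Bearing: edge l_c = 1.562, r_n = 41.02 kips; interior l_c = 2.625, r_n = 52.5 kips; R_n = 41.02 + 2·52.5 = 146 kips → 73 kips.
Block shear: A_gv = 3.008, A_nv = 2.08, A_nt = 0.3613 in²; R_n = min(0.6F_uA_nv, 0.6F_yA_gv) + U_bs·F_u·A_nt = 112.7 kips → 56.3 kips.
Block shear governs: 56.3 kips.

56.3 kips (block shear governs)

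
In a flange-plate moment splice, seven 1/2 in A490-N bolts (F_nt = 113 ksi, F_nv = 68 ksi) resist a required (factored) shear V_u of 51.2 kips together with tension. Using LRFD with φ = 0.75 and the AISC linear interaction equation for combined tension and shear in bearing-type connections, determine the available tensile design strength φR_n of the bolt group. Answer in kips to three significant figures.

66.3 kips

A_b = π·0.5²/4 = 0.1963 in²; f_rv = 51.2 / (7 × 0.1963) = 37.25 ksi.
F'_nt = 1.3 F_nt − (F_nt / φF_nv) f_rv = 1.3·113 − (113/(0.75·68))·37.25 = 64.36 ksi, capped at F_nt → F'_nt = 64.36 ksi.
R_n = F'_nt · A_b · n = 64.36 × 0.1963 × 7 = 88.46 kips.
Design strength φR_n = 0.75 × 88.46 = 66.3 kips.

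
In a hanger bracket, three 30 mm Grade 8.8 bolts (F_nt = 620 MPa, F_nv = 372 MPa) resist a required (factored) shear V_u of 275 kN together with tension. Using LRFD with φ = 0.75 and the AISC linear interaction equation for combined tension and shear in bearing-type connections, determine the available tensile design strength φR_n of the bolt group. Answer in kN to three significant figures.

824 kN

A_b = π·30²/4 = 706.9 mm²; f_rv = 275 × 1000 / (3 × 706.9) = 129.7 MPa.
F'_nt = 1.3 F_nt − (F_nt / φF_nv) f_rv = 1.3·620 − (620/(0.75·372))·129.7 = 517.8 MPa, capped at F_nt → F'_nt = 517.8 MPa.
R_n = F'_nt · A_b · n = 517.8 × 706.9 × 3 / 1000 = 1098 kN.
Design strength φR_n = 0.75 × 1098 = 824 kN.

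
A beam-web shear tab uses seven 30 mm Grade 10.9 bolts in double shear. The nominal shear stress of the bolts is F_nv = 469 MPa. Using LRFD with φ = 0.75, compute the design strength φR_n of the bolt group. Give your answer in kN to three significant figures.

3480 kN

A_b = π × 30² / 4 = 706.9 mm².
R_n = F_nv · A_b · n · n_s = 469 × 706.9 × 7 × 2 / 1000 = 4641 kN.
Design strength φR_n = 0.75 × 4641 = 3480 kN.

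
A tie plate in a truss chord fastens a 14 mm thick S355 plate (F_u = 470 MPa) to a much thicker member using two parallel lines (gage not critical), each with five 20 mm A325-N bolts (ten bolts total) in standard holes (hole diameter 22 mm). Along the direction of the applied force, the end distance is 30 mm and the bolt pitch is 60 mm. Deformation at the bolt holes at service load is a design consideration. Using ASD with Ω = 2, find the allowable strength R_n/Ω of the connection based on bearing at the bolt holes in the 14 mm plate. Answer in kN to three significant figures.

Per bolt r_n = 1.2 l_c t F_u ≤ 2.4 d t F_u; upper limit = 2.4 × 20 × 14 × 470 / 1000 = 315.8 kN.
Edge bolt: l_c = 30 − 22/2 = 19 mm → 1.2 × 19 × 14 × 470 / 1000 = 150 → r_n = 150 kN.
Interior bolts: l_c = 60 − 22 = 38 mm → 1.2 × 38 × 14 × 470 / 1000 = 300 → r_n = 300 kN.
R_n = 2 × 150 + 8 × 300 = 2700 kN.
Allowable strength R_n/Ω = 2700 / 2 = 1350 kN.

1350 kN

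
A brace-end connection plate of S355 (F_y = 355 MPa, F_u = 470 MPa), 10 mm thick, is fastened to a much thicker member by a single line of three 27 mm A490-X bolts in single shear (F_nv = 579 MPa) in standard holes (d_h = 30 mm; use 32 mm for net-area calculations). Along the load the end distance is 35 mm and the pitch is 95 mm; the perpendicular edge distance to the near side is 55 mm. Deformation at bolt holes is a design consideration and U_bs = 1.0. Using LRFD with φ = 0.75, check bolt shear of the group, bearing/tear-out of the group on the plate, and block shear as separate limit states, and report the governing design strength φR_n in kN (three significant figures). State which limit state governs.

444 kN (block shear governs)

Bolt shear: A_b = π·27²/4 = 572.6 mm²; R_n = 579 × 572.6 × 3 × 1 / 1000 = 994.5 kN → 0.75 × 994.5 = 746 kN.
Bearing: edge l_c = 20, r_n = 112.8 kN; interior l_c = 65, r_n = 304.6 kN; R_n = 112.8 + 2·304.6 = 721.9 kN → 541 kN.
Block shear: A_gv = 2250, A_nv = 1450, A_nt = 390 mm²; R_n = min(0.6F_uA_nv, 0.6F_yA_gv) + U_bs·F_u·A_nt = 592.2 kN → 444 kN.
Block shear governs: 444 kN.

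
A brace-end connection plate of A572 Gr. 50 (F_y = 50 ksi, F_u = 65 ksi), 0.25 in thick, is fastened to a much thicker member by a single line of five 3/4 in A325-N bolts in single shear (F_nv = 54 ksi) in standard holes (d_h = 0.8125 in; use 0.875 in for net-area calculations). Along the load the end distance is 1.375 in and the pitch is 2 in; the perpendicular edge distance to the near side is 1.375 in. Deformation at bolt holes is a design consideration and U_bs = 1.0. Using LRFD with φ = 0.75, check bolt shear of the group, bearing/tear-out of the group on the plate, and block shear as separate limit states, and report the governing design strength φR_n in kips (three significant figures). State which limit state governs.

51.2 kips (block shear governs)

Bolt shear: A_b = π·0.75²/4 = 0.4418 in²; R_n = 54 × 0.4418 × 5 × 1 = 119.3 kips → 0.75 × 119.3 = 89.5 kips.
Bearing: edge l_c = 0.9688, r_n = 18.89 kips; interior l_c = 1.188, r_n = 23.16 kips; R_n = 18.89 + 4·23.16 = 111.5 kips → 83.6 kips.
Block shear: A_gv = 2.344, A_nv = 1.359, A_nt = 0.2344 in²; R_n = min(0.6F_uA_nv, 0.6F_yA_gv) + U_bs·F_u·A_nt = 68.25 kips → 51.2 kips.
Block shear governs: 51.2 kips.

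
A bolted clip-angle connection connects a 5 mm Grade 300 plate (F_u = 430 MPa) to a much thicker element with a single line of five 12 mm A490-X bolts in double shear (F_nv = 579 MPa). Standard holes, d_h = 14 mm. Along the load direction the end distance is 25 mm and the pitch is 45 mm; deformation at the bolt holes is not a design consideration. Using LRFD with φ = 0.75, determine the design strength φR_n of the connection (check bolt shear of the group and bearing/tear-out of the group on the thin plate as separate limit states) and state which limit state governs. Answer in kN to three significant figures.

276 kN (bearing governs)

Bolt shear: A_b = π·12²/4 = 113.1 mm²; R_n = 579 × 113.1 × 5 × 2 / 1000 = 654.8 kN → 0.75 × 654.8 = 491 kN.
Bearing (1.5 l_c t F_u ≤ 3.0 d t F_u): upper limit = 3.0·12·5·430 / 1000 = 77.4 kN.
  Edge l_c = 25 − 14/2 = 18 → r_n = 58.05 kN; interior l_c = 45 − 14 = 31 → r_n = 77.4 kN.
  R_n,bearing = 1·58.05 + 4·77.4 = 367.7 kN → 0.75 × 367.7 = 276 kN.
Bearing governs: 276 kN.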